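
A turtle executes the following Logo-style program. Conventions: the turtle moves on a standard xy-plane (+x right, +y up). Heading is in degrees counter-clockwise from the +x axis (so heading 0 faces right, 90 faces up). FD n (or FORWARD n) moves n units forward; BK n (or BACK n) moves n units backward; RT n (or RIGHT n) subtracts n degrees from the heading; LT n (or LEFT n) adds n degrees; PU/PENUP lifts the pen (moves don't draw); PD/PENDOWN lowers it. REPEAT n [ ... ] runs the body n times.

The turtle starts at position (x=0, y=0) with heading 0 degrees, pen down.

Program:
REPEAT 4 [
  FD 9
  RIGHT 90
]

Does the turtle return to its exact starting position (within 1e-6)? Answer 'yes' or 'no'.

Answer: yes

Derivation:
Executing turtle program step by step:
Start: pos=(0,0), heading=0, pen down
REPEAT 4 [
  -- iteration 1/4 --
  FD 9: (0,0) -> (9,0) [heading=0, draw]
  RT 90: heading 0 -> 270
  -- iteration 2/4 --
  FD 9: (9,0) -> (9,-9) [heading=270, draw]
  RT 90: heading 270 -> 180
  -- iteration 3/4 --
  FD 9: (9,-9) -> (0,-9) [heading=180, draw]
  RT 90: heading 180 -> 90
  -- iteration 4/4 --
  FD 9: (0,-9) -> (0,0) [heading=90, draw]
  RT 90: heading 90 -> 0
]
Final: pos=(0,0), heading=0, 4 segment(s) drawn

Start position: (0, 0)
Final position: (0, 0)
Distance = 0; < 1e-6 -> CLOSED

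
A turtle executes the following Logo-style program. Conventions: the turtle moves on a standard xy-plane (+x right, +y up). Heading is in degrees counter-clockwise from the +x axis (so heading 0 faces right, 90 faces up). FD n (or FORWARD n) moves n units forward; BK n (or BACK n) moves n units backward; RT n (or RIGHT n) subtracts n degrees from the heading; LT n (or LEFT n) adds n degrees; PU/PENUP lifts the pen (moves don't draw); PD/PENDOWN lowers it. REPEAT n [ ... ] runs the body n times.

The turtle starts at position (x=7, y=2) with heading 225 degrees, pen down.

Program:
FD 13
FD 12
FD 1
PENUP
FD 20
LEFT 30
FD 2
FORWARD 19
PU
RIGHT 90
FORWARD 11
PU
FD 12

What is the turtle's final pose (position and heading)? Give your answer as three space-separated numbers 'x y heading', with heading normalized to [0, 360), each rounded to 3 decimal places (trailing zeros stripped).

Executing turtle program step by step:
Start: pos=(7,2), heading=225, pen down
FD 13: (7,2) -> (-2.192,-7.192) [heading=225, draw]
FD 12: (-2.192,-7.192) -> (-10.678,-15.678) [heading=225, draw]
FD 1: (-10.678,-15.678) -> (-11.385,-16.385) [heading=225, draw]
PU: pen up
FD 20: (-11.385,-16.385) -> (-25.527,-30.527) [heading=225, move]
LT 30: heading 225 -> 255
FD 2: (-25.527,-30.527) -> (-26.045,-32.459) [heading=255, move]
FD 19: (-26.045,-32.459) -> (-30.962,-50.811) [heading=255, move]
PU: pen up
RT 90: heading 255 -> 165
FD 11: (-30.962,-50.811) -> (-41.587,-47.964) [heading=165, move]
PU: pen up
FD 12: (-41.587,-47.964) -> (-53.178,-44.859) [heading=165, move]
Final: pos=(-53.178,-44.859), heading=165, 3 segment(s) drawn

Answer: -53.178 -44.859 165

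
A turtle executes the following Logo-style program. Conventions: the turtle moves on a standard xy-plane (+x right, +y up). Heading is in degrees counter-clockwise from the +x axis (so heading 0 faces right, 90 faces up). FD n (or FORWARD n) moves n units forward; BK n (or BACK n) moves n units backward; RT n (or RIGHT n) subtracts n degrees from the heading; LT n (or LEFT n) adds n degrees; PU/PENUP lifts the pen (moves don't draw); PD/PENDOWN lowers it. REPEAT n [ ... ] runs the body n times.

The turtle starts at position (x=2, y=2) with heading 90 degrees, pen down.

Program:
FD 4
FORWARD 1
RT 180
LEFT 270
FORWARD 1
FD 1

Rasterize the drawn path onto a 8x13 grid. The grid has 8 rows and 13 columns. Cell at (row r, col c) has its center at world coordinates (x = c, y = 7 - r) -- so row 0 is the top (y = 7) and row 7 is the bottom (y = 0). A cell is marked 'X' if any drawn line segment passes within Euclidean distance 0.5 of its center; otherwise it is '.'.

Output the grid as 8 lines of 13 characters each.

Segment 0: (2,2) -> (2,6)
Segment 1: (2,6) -> (2,7)
Segment 2: (2,7) -> (1,7)
Segment 3: (1,7) -> (0,7)

Answer: XXX..........
..X..........
..X..........
..X..........
..X..........
..X..........
.............
.............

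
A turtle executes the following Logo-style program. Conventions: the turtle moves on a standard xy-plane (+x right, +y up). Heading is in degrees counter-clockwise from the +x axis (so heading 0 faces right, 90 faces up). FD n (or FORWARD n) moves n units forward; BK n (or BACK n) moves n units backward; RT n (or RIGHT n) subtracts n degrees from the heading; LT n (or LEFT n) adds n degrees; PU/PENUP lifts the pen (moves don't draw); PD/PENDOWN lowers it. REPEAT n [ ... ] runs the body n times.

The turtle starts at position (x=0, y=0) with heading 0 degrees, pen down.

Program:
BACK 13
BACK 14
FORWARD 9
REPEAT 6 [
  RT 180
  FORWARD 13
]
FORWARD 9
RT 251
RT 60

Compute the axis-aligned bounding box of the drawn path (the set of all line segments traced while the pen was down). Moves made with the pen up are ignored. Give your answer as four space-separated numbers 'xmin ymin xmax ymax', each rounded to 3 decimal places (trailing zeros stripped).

Answer: -31 0 0 0

Derivation:
Executing turtle program step by step:
Start: pos=(0,0), heading=0, pen down
BK 13: (0,0) -> (-13,0) [heading=0, draw]
BK 14: (-13,0) -> (-27,0) [heading=0, draw]
FD 9: (-27,0) -> (-18,0) [heading=0, draw]
REPEAT 6 [
  -- iteration 1/6 --
  RT 180: heading 0 -> 180
  FD 13: (-18,0) -> (-31,0) [heading=180, draw]
  -- iteration 2/6 --
  RT 180: heading 180 -> 0
  FD 13: (-31,0) -> (-18,0) [heading=0, draw]
  -- iteration 3/6 --
  RT 180: heading 0 -> 180
  FD 13: (-18,0) -> (-31,0) [heading=180, draw]
  -- iteration 4/6 --
  RT 180: heading 180 -> 0
  FD 13: (-31,0) -> (-18,0) [heading=0, draw]
  -- iteration 5/6 --
  RT 180: heading 0 -> 180
  FD 13: (-18,0) -> (-31,0) [heading=180, draw]
  -- iteration 6/6 --
  RT 180: heading 180 -> 0
  FD 13: (-31,0) -> (-18,0) [heading=0, draw]
]
FD 9: (-18,0) -> (-9,0) [heading=0, draw]
RT 251: heading 0 -> 109
RT 60: heading 109 -> 49
Final: pos=(-9,0), heading=49, 10 segment(s) drawn

Segment endpoints: x in {-31, -27, -18, -13, -9, 0}, y in {0, 0, 0, 0, 0, 0, 0, 0}
xmin=-31, ymin=0, xmax=0, ymax=0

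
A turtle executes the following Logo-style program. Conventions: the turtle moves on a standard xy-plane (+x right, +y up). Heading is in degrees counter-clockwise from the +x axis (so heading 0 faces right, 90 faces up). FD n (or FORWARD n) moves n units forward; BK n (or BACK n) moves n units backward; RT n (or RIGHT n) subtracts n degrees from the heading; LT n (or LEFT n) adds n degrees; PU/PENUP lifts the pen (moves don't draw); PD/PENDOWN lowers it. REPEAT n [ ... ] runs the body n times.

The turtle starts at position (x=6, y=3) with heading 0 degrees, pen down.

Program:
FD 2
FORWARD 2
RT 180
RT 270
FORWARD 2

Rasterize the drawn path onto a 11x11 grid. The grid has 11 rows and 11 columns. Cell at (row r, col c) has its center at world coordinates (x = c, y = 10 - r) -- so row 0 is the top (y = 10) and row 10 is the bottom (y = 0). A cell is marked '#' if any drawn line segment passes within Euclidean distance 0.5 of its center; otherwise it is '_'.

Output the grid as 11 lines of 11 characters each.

Answer: ___________
___________
___________
___________
___________
___________
___________
______#####
__________#
__________#
___________

Derivation:
Segment 0: (6,3) -> (8,3)
Segment 1: (8,3) -> (10,3)
Segment 2: (10,3) -> (10,1)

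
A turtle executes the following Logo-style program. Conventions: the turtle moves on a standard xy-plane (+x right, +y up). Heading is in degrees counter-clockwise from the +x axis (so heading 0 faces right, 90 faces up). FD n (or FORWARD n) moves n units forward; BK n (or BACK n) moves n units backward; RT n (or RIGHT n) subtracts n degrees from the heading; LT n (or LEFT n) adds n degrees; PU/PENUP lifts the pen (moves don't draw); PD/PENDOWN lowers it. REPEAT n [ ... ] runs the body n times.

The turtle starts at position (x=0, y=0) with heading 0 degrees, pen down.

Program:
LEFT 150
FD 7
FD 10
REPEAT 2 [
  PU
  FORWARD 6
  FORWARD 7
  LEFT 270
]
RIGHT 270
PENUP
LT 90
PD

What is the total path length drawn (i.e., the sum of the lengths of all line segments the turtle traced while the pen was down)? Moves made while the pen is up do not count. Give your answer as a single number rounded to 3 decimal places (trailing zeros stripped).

Executing turtle program step by step:
Start: pos=(0,0), heading=0, pen down
LT 150: heading 0 -> 150
FD 7: (0,0) -> (-6.062,3.5) [heading=150, draw]
FD 10: (-6.062,3.5) -> (-14.722,8.5) [heading=150, draw]
REPEAT 2 [
  -- iteration 1/2 --
  PU: pen up
  FD 6: (-14.722,8.5) -> (-19.919,11.5) [heading=150, move]
  FD 7: (-19.919,11.5) -> (-25.981,15) [heading=150, move]
  LT 270: heading 150 -> 60
  -- iteration 2/2 --
  PU: pen up
  FD 6: (-25.981,15) -> (-22.981,20.196) [heading=60, move]
  FD 7: (-22.981,20.196) -> (-19.481,26.258) [heading=60, move]
  LT 270: heading 60 -> 330
]
RT 270: heading 330 -> 60
PU: pen up
LT 90: heading 60 -> 150
PD: pen down
Final: pos=(-19.481,26.258), heading=150, 2 segment(s) drawn

Segment lengths:
  seg 1: (0,0) -> (-6.062,3.5), length = 7
  seg 2: (-6.062,3.5) -> (-14.722,8.5), length = 10
Total = 17

Answer: 17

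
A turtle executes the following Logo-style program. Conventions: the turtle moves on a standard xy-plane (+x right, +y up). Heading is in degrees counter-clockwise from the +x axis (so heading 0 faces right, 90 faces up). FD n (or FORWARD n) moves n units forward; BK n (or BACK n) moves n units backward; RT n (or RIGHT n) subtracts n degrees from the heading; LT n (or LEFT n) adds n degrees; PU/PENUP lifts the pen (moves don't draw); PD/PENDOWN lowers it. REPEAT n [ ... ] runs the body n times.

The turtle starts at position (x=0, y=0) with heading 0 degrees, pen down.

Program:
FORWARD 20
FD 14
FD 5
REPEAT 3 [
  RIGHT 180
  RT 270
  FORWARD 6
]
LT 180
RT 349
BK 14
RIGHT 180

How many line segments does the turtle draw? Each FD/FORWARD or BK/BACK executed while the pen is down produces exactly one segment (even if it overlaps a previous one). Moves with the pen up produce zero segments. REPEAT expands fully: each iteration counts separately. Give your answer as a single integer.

Executing turtle program step by step:
Start: pos=(0,0), heading=0, pen down
FD 20: (0,0) -> (20,0) [heading=0, draw]
FD 14: (20,0) -> (34,0) [heading=0, draw]
FD 5: (34,0) -> (39,0) [heading=0, draw]
REPEAT 3 [
  -- iteration 1/3 --
  RT 180: heading 0 -> 180
  RT 270: heading 180 -> 270
  FD 6: (39,0) -> (39,-6) [heading=270, draw]
  -- iteration 2/3 --
  RT 180: heading 270 -> 90
  RT 270: heading 90 -> 180
  FD 6: (39,-6) -> (33,-6) [heading=180, draw]
  -- iteration 3/3 --
  RT 180: heading 180 -> 0
  RT 270: heading 0 -> 90
  FD 6: (33,-6) -> (33,0) [heading=90, draw]
]
LT 180: heading 90 -> 270
RT 349: heading 270 -> 281
BK 14: (33,0) -> (30.329,13.743) [heading=281, draw]
RT 180: heading 281 -> 101
Final: pos=(30.329,13.743), heading=101, 7 segment(s) drawn
Segments drawn: 7

Answer: 7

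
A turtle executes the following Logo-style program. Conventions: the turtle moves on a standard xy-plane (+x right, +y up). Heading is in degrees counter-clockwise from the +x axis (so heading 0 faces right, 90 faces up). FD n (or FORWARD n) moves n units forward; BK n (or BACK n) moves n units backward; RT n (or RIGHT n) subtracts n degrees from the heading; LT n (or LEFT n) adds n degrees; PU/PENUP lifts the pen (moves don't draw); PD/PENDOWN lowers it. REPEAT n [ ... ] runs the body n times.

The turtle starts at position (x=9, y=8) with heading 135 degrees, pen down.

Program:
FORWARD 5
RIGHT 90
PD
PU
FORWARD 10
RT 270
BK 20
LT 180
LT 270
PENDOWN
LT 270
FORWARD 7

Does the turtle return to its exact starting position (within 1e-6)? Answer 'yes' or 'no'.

Answer: no

Derivation:
Executing turtle program step by step:
Start: pos=(9,8), heading=135, pen down
FD 5: (9,8) -> (5.464,11.536) [heading=135, draw]
RT 90: heading 135 -> 45
PD: pen down
PU: pen up
FD 10: (5.464,11.536) -> (12.536,18.607) [heading=45, move]
RT 270: heading 45 -> 135
BK 20: (12.536,18.607) -> (26.678,4.464) [heading=135, move]
LT 180: heading 135 -> 315
LT 270: heading 315 -> 225
PD: pen down
LT 270: heading 225 -> 135
FD 7: (26.678,4.464) -> (21.728,9.414) [heading=135, draw]
Final: pos=(21.728,9.414), heading=135, 2 segment(s) drawn

Start position: (9, 8)
Final position: (21.728, 9.414)
Distance = 12.806; >= 1e-6 -> NOT closed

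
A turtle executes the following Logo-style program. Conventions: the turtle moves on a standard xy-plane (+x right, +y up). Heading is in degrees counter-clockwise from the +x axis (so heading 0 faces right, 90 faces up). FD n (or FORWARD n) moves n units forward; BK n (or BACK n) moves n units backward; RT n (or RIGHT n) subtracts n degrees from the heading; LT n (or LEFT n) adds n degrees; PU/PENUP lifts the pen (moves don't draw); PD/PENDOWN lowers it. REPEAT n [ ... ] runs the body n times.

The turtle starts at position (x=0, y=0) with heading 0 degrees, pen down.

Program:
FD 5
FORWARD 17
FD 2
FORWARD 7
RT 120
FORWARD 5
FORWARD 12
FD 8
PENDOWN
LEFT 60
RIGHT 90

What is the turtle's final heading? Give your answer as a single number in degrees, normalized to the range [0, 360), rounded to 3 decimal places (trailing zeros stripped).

Executing turtle program step by step:
Start: pos=(0,0), heading=0, pen down
FD 5: (0,0) -> (5,0) [heading=0, draw]
FD 17: (5,0) -> (22,0) [heading=0, draw]
FD 2: (22,0) -> (24,0) [heading=0, draw]
FD 7: (24,0) -> (31,0) [heading=0, draw]
RT 120: heading 0 -> 240
FD 5: (31,0) -> (28.5,-4.33) [heading=240, draw]
FD 12: (28.5,-4.33) -> (22.5,-14.722) [heading=240, draw]
FD 8: (22.5,-14.722) -> (18.5,-21.651) [heading=240, draw]
PD: pen down
LT 60: heading 240 -> 300
RT 90: heading 300 -> 210
Final: pos=(18.5,-21.651), heading=210, 7 segment(s) drawn

Answer: 210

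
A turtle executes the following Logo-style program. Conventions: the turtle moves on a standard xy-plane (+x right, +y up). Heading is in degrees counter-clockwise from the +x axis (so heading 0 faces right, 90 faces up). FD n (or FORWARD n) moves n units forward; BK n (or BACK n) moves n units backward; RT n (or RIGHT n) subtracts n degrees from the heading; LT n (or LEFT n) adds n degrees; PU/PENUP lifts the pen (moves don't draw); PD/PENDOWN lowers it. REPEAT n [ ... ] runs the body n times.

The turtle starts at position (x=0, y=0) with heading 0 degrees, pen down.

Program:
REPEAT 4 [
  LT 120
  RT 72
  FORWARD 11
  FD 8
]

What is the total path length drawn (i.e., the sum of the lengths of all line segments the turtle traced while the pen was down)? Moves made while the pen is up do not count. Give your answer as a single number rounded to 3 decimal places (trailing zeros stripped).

Answer: 76

Derivation:
Executing turtle program step by step:
Start: pos=(0,0), heading=0, pen down
REPEAT 4 [
  -- iteration 1/4 --
  LT 120: heading 0 -> 120
  RT 72: heading 120 -> 48
  FD 11: (0,0) -> (7.36,8.175) [heading=48, draw]
  FD 8: (7.36,8.175) -> (12.713,14.12) [heading=48, draw]
  -- iteration 2/4 --
  LT 120: heading 48 -> 168
  RT 72: heading 168 -> 96
  FD 11: (12.713,14.12) -> (11.564,25.059) [heading=96, draw]
  FD 8: (11.564,25.059) -> (10.727,33.016) [heading=96, draw]
  -- iteration 3/4 --
  LT 120: heading 96 -> 216
  RT 72: heading 216 -> 144
  FD 11: (10.727,33.016) -> (1.828,39.481) [heading=144, draw]
  FD 8: (1.828,39.481) -> (-4.644,44.184) [heading=144, draw]
  -- iteration 4/4 --
  LT 120: heading 144 -> 264
  RT 72: heading 264 -> 192
  FD 11: (-4.644,44.184) -> (-15.404,41.897) [heading=192, draw]
  FD 8: (-15.404,41.897) -> (-23.229,40.233) [heading=192, draw]
]
Final: pos=(-23.229,40.233), heading=192, 8 segment(s) drawn

Segment lengths:
  seg 1: (0,0) -> (7.36,8.175), length = 11
  seg 2: (7.36,8.175) -> (12.713,14.12), length = 8
  seg 3: (12.713,14.12) -> (11.564,25.059), length = 11
  seg 4: (11.564,25.059) -> (10.727,33.016), length = 8
  seg 5: (10.727,33.016) -> (1.828,39.481), length = 11
  seg 6: (1.828,39.481) -> (-4.644,44.184), length = 8
  seg 7: (-4.644,44.184) -> (-15.404,41.897), length = 11
  seg 8: (-15.404,41.897) -> (-23.229,40.233), length = 8
Total = 76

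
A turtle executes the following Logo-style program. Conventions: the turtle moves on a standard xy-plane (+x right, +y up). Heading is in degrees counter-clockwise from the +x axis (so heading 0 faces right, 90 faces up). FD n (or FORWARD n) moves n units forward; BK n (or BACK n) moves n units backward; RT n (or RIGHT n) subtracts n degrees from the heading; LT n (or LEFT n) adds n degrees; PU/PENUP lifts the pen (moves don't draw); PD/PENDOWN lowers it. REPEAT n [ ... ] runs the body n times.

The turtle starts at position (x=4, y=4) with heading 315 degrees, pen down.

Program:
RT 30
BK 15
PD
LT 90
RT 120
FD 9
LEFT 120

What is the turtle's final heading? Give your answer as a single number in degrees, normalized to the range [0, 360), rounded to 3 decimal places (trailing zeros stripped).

Executing turtle program step by step:
Start: pos=(4,4), heading=315, pen down
RT 30: heading 315 -> 285
BK 15: (4,4) -> (0.118,18.489) [heading=285, draw]
PD: pen down
LT 90: heading 285 -> 15
RT 120: heading 15 -> 255
FD 9: (0.118,18.489) -> (-2.212,9.796) [heading=255, draw]
LT 120: heading 255 -> 15
Final: pos=(-2.212,9.796), heading=15, 2 segment(s) drawn

Answer: 15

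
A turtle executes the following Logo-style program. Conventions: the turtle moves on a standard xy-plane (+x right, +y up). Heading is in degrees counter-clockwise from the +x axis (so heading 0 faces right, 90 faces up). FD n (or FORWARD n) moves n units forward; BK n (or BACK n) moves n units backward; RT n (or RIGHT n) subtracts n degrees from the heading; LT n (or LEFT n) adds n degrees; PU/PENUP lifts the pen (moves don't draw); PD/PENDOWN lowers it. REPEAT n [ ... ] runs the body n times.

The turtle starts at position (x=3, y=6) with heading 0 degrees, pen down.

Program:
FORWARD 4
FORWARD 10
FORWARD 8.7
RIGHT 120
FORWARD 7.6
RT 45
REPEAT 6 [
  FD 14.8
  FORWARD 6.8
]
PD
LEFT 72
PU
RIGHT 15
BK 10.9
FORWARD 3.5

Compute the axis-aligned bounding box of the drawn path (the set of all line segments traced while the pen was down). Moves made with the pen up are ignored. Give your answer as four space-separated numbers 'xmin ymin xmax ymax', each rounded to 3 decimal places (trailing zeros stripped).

Answer: -103.284 -34.125 25.7 6

Derivation:
Executing turtle program step by step:
Start: pos=(3,6), heading=0, pen down
FD 4: (3,6) -> (7,6) [heading=0, draw]
FD 10: (7,6) -> (17,6) [heading=0, draw]
FD 8.7: (17,6) -> (25.7,6) [heading=0, draw]
RT 120: heading 0 -> 240
FD 7.6: (25.7,6) -> (21.9,-0.582) [heading=240, draw]
RT 45: heading 240 -> 195
REPEAT 6 [
  -- iteration 1/6 --
  FD 14.8: (21.9,-0.582) -> (7.604,-4.412) [heading=195, draw]
  FD 6.8: (7.604,-4.412) -> (1.036,-6.172) [heading=195, draw]
  -- iteration 2/6 --
  FD 14.8: (1.036,-6.172) -> (-13.26,-10.003) [heading=195, draw]
  FD 6.8: (-13.26,-10.003) -> (-19.828,-11.763) [heading=195, draw]
  -- iteration 3/6 --
  FD 14.8: (-19.828,-11.763) -> (-34.124,-15.593) [heading=195, draw]
  FD 6.8: (-34.124,-15.593) -> (-40.692,-17.353) [heading=195, draw]
  -- iteration 4/6 --
  FD 14.8: (-40.692,-17.353) -> (-54.988,-21.184) [heading=195, draw]
  FD 6.8: (-54.988,-21.184) -> (-61.556,-22.944) [heading=195, draw]
  -- iteration 5/6 --
  FD 14.8: (-61.556,-22.944) -> (-75.852,-26.774) [heading=195, draw]
  FD 6.8: (-75.852,-26.774) -> (-82.42,-28.534) [heading=195, draw]
  -- iteration 6/6 --
  FD 14.8: (-82.42,-28.534) -> (-96.716,-32.365) [heading=195, draw]
  FD 6.8: (-96.716,-32.365) -> (-103.284,-34.125) [heading=195, draw]
]
PD: pen down
LT 72: heading 195 -> 267
PU: pen up
RT 15: heading 267 -> 252
BK 10.9: (-103.284,-34.125) -> (-99.916,-23.758) [heading=252, move]
FD 3.5: (-99.916,-23.758) -> (-100.997,-27.087) [heading=252, move]
Final: pos=(-100.997,-27.087), heading=252, 16 segment(s) drawn

Segment endpoints: x in {-103.284, -96.716, -82.42, -75.852, -61.556, -54.988, -40.692, -34.124, -19.828, -13.26, 1.036, 3, 7, 7.604, 17, 21.9, 25.7}, y in {-34.125, -32.365, -28.534, -26.774, -22.944, -21.184, -17.353, -15.593, -11.763, -10.003, -6.172, -4.412, -0.582, 6}
xmin=-103.284, ymin=-34.125, xmax=25.7, ymax=6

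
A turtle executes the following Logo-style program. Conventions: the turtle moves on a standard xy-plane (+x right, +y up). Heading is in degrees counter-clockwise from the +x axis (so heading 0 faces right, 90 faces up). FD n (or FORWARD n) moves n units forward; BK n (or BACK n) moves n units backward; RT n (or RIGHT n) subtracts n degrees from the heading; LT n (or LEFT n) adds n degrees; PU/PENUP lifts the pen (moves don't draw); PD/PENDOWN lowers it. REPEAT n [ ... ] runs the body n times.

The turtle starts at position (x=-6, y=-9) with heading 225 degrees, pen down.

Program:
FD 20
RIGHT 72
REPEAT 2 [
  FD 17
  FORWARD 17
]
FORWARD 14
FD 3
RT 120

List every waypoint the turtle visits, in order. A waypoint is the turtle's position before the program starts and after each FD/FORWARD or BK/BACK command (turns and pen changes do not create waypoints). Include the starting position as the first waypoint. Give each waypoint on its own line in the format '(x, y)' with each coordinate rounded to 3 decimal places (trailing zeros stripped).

Executing turtle program step by step:
Start: pos=(-6,-9), heading=225, pen down
FD 20: (-6,-9) -> (-20.142,-23.142) [heading=225, draw]
RT 72: heading 225 -> 153
REPEAT 2 [
  -- iteration 1/2 --
  FD 17: (-20.142,-23.142) -> (-35.289,-15.424) [heading=153, draw]
  FD 17: (-35.289,-15.424) -> (-50.436,-7.706) [heading=153, draw]
  -- iteration 2/2 --
  FD 17: (-50.436,-7.706) -> (-65.583,0.011) [heading=153, draw]
  FD 17: (-65.583,0.011) -> (-80.731,7.729) [heading=153, draw]
]
FD 14: (-80.731,7.729) -> (-93.205,14.085) [heading=153, draw]
FD 3: (-93.205,14.085) -> (-95.878,15.447) [heading=153, draw]
RT 120: heading 153 -> 33
Final: pos=(-95.878,15.447), heading=33, 7 segment(s) drawn
Waypoints (8 total):
(-6, -9)
(-20.142, -23.142)
(-35.289, -15.424)
(-50.436, -7.706)
(-65.583, 0.011)
(-80.731, 7.729)
(-93.205, 14.085)
(-95.878, 15.447)

Answer: (-6, -9)
(-20.142, -23.142)
(-35.289, -15.424)
(-50.436, -7.706)
(-65.583, 0.011)
(-80.731, 7.729)
(-93.205, 14.085)
(-95.878, 15.447)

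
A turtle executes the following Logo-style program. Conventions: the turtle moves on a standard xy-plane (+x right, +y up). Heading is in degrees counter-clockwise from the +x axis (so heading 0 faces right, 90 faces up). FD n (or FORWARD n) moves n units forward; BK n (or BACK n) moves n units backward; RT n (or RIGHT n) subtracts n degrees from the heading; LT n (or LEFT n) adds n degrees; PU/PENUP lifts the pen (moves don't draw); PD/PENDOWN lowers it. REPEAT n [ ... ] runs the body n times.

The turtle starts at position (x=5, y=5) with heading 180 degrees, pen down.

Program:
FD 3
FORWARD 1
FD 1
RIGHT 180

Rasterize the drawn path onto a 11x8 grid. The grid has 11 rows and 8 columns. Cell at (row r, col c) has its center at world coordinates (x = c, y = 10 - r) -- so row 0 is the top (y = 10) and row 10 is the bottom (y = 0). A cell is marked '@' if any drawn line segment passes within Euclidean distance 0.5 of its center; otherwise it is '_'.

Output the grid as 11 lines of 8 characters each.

Segment 0: (5,5) -> (2,5)
Segment 1: (2,5) -> (1,5)
Segment 2: (1,5) -> (0,5)

Answer: ________
________
________
________
________
@@@@@@__
________
________
________
________
________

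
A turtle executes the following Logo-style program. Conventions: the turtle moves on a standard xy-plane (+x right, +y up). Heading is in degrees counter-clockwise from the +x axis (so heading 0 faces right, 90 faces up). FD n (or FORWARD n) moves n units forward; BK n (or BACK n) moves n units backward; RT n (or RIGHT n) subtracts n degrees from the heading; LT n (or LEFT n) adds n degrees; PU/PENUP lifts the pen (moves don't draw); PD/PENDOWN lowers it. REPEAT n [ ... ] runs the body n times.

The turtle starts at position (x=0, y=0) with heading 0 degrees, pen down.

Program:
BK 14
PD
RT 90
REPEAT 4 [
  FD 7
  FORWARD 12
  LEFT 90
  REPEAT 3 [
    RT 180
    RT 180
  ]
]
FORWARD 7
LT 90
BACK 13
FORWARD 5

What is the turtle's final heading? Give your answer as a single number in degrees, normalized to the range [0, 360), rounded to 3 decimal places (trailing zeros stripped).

Executing turtle program step by step:
Start: pos=(0,0), heading=0, pen down
BK 14: (0,0) -> (-14,0) [heading=0, draw]
PD: pen down
RT 90: heading 0 -> 270
REPEAT 4 [
  -- iteration 1/4 --
  FD 7: (-14,0) -> (-14,-7) [heading=270, draw]
  FD 12: (-14,-7) -> (-14,-19) [heading=270, draw]
  LT 90: heading 270 -> 0
  REPEAT 3 [
    -- iteration 1/3 --
    RT 180: heading 0 -> 180
    RT 180: heading 180 -> 0
    -- iteration 2/3 --
    RT 180: heading 0 -> 180
    RT 180: heading 180 -> 0
    -- iteration 3/3 --
    RT 180: heading 0 -> 180
    RT 180: heading 180 -> 0
  ]
  -- iteration 2/4 --
  FD 7: (-14,-19) -> (-7,-19) [heading=0, draw]
  FD 12: (-7,-19) -> (5,-19) [heading=0, draw]
  LT 90: heading 0 -> 90
  REPEAT 3 [
    -- iteration 1/3 --
    RT 180: heading 90 -> 270
    RT 180: heading 270 -> 90
    -- iteration 2/3 --
    RT 180: heading 90 -> 270
    RT 180: heading 270 -> 90
    -- iteration 3/3 --
    RT 180: heading 90 -> 270
    RT 180: heading 270 -> 90
  ]
  -- iteration 3/4 --
  FD 7: (5,-19) -> (5,-12) [heading=90, draw]
  FD 12: (5,-12) -> (5,0) [heading=90, draw]
  LT 90: heading 90 -> 180
  REPEAT 3 [
    -- iteration 1/3 --
    RT 180: heading 180 -> 0
    RT 180: heading 0 -> 180
    -- iteration 2/3 --
    RT 180: heading 180 -> 0
    RT 180: heading 0 -> 180
    -- iteration 3/3 --
    RT 180: heading 180 -> 0
    RT 180: heading 0 -> 180
  ]
  -- iteration 4/4 --
  FD 7: (5,0) -> (-2,0) [heading=180, draw]
  FD 12: (-2,0) -> (-14,0) [heading=180, draw]
  LT 90: heading 180 -> 270
  REPEAT 3 [
    -- iteration 1/3 --
    RT 180: heading 270 -> 90
    RT 180: heading 90 -> 270
    -- iteration 2/3 --
    RT 180: heading 270 -> 90
    RT 180: heading 90 -> 270
    -- iteration 3/3 --
    RT 180: heading 270 -> 90
    RT 180: heading 90 -> 270
  ]
]
FD 7: (-14,0) -> (-14,-7) [heading=270, draw]
LT 90: heading 270 -> 0
BK 13: (-14,-7) -> (-27,-7) [heading=0, draw]
FD 5: (-27,-7) -> (-22,-7) [heading=0, draw]
Final: pos=(-22,-7), heading=0, 12 segment(s) drawn

Answer: 0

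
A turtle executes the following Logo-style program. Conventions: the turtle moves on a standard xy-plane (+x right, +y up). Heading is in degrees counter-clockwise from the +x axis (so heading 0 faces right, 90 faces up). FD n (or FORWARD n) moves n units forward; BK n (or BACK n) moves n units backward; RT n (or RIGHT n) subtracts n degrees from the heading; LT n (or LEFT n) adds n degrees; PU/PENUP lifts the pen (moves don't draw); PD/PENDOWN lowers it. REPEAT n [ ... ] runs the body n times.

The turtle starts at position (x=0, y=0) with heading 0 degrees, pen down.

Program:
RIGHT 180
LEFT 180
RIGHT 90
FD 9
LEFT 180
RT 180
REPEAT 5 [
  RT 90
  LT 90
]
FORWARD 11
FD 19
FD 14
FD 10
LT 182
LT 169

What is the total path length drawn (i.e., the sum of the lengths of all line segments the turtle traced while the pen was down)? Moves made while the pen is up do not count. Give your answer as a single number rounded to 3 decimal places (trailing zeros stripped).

Executing turtle program step by step:
Start: pos=(0,0), heading=0, pen down
RT 180: heading 0 -> 180
LT 180: heading 180 -> 0
RT 90: heading 0 -> 270
FD 9: (0,0) -> (0,-9) [heading=270, draw]
LT 180: heading 270 -> 90
RT 180: heading 90 -> 270
REPEAT 5 [
  -- iteration 1/5 --
  RT 90: heading 270 -> 180
  LT 90: heading 180 -> 270
  -- iteration 2/5 --
  RT 90: heading 270 -> 180
  LT 90: heading 180 -> 270
  -- iteration 3/5 --
  RT 90: heading 270 -> 180
  LT 90: heading 180 -> 270
  -- iteration 4/5 --
  RT 90: heading 270 -> 180
  LT 90: heading 180 -> 270
  -- iteration 5/5 --
  RT 90: heading 270 -> 180
  LT 90: heading 180 -> 270
]
FD 11: (0,-9) -> (0,-20) [heading=270, draw]
FD 19: (0,-20) -> (0,-39) [heading=270, draw]
FD 14: (0,-39) -> (0,-53) [heading=270, draw]
FD 10: (0,-53) -> (0,-63) [heading=270, draw]
LT 182: heading 270 -> 92
LT 169: heading 92 -> 261
Final: pos=(0,-63), heading=261, 5 segment(s) drawn

Segment lengths:
  seg 1: (0,0) -> (0,-9), length = 9
  seg 2: (0,-9) -> (0,-20), length = 11
  seg 3: (0,-20) -> (0,-39), length = 19
  seg 4: (0,-39) -> (0,-53), length = 14
  seg 5: (0,-53) -> (0,-63), length = 10
Total = 63

Answer: 63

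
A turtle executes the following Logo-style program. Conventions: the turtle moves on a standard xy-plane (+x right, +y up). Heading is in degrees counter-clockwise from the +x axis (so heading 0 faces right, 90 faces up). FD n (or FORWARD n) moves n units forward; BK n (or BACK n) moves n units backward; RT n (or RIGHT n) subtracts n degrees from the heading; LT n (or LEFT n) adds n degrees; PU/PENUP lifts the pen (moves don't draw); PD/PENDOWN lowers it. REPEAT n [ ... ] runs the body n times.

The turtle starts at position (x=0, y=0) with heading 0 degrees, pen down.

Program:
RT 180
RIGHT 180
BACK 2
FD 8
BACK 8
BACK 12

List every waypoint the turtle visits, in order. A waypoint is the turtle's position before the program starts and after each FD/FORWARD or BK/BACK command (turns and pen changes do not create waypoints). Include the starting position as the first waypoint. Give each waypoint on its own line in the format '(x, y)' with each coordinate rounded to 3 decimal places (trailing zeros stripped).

Answer: (0, 0)
(-2, 0)
(6, 0)
(-2, 0)
(-14, 0)

Derivation:
Executing turtle program step by step:
Start: pos=(0,0), heading=0, pen down
RT 180: heading 0 -> 180
RT 180: heading 180 -> 0
BK 2: (0,0) -> (-2,0) [heading=0, draw]
FD 8: (-2,0) -> (6,0) [heading=0, draw]
BK 8: (6,0) -> (-2,0) [heading=0, draw]
BK 12: (-2,0) -> (-14,0) [heading=0, draw]
Final: pos=(-14,0), heading=0, 4 segment(s) drawn
Waypoints (5 total):
(0, 0)
(-2, 0)
(6, 0)
(-2, 0)
(-14, 0)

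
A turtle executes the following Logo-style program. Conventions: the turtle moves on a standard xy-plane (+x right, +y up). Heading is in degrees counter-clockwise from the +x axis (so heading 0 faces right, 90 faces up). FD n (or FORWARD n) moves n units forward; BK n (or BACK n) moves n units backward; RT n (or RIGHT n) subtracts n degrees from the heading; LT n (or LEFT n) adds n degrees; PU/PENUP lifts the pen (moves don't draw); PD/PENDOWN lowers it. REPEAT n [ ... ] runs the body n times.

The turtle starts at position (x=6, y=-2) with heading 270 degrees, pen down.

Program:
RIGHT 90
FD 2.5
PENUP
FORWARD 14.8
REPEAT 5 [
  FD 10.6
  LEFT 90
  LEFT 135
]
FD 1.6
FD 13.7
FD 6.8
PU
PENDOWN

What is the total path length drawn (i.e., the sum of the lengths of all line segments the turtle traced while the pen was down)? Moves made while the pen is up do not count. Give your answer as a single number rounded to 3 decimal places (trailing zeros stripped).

Executing turtle program step by step:
Start: pos=(6,-2), heading=270, pen down
RT 90: heading 270 -> 180
FD 2.5: (6,-2) -> (3.5,-2) [heading=180, draw]
PU: pen up
FD 14.8: (3.5,-2) -> (-11.3,-2) [heading=180, move]
REPEAT 5 [
  -- iteration 1/5 --
  FD 10.6: (-11.3,-2) -> (-21.9,-2) [heading=180, move]
  LT 90: heading 180 -> 270
  LT 135: heading 270 -> 45
  -- iteration 2/5 --
  FD 10.6: (-21.9,-2) -> (-14.405,5.495) [heading=45, move]
  LT 90: heading 45 -> 135
  LT 135: heading 135 -> 270
  -- iteration 3/5 --
  FD 10.6: (-14.405,5.495) -> (-14.405,-5.105) [heading=270, move]
  LT 90: heading 270 -> 0
  LT 135: heading 0 -> 135
  -- iteration 4/5 --
  FD 10.6: (-14.405,-5.105) -> (-21.9,2.391) [heading=135, move]
  LT 90: heading 135 -> 225
  LT 135: heading 225 -> 0
  -- iteration 5/5 --
  FD 10.6: (-21.9,2.391) -> (-11.3,2.391) [heading=0, move]
  LT 90: heading 0 -> 90
  LT 135: heading 90 -> 225
]
FD 1.6: (-11.3,2.391) -> (-12.431,1.259) [heading=225, move]
FD 13.7: (-12.431,1.259) -> (-22.119,-8.428) [heading=225, move]
FD 6.8: (-22.119,-8.428) -> (-26.927,-13.236) [heading=225, move]
PU: pen up
PD: pen down
Final: pos=(-26.927,-13.236), heading=225, 1 segment(s) drawn

Segment lengths:
  seg 1: (6,-2) -> (3.5,-2), length = 2.5
Total = 2.5

Answer: 2.5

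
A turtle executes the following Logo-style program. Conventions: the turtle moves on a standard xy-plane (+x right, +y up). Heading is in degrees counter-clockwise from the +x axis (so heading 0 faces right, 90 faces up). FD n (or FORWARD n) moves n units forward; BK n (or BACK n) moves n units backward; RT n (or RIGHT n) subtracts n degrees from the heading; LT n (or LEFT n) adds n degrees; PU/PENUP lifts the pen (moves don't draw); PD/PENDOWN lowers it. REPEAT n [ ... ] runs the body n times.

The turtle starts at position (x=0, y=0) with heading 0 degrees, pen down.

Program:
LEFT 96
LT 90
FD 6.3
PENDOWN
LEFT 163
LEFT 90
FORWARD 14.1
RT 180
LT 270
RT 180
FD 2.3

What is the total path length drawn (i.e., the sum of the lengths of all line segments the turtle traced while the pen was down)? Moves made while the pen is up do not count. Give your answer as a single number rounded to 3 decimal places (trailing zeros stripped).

Answer: 22.7

Derivation:
Executing turtle program step by step:
Start: pos=(0,0), heading=0, pen down
LT 96: heading 0 -> 96
LT 90: heading 96 -> 186
FD 6.3: (0,0) -> (-6.265,-0.659) [heading=186, draw]
PD: pen down
LT 163: heading 186 -> 349
LT 90: heading 349 -> 79
FD 14.1: (-6.265,-0.659) -> (-3.575,13.182) [heading=79, draw]
RT 180: heading 79 -> 259
LT 270: heading 259 -> 169
RT 180: heading 169 -> 349
FD 2.3: (-3.575,13.182) -> (-1.317,12.744) [heading=349, draw]
Final: pos=(-1.317,12.744), heading=349, 3 segment(s) drawn

Segment lengths:
  seg 1: (0,0) -> (-6.265,-0.659), length = 6.3
  seg 2: (-6.265,-0.659) -> (-3.575,13.182), length = 14.1
  seg 3: (-3.575,13.182) -> (-1.317,12.744), length = 2.3
Total = 22.7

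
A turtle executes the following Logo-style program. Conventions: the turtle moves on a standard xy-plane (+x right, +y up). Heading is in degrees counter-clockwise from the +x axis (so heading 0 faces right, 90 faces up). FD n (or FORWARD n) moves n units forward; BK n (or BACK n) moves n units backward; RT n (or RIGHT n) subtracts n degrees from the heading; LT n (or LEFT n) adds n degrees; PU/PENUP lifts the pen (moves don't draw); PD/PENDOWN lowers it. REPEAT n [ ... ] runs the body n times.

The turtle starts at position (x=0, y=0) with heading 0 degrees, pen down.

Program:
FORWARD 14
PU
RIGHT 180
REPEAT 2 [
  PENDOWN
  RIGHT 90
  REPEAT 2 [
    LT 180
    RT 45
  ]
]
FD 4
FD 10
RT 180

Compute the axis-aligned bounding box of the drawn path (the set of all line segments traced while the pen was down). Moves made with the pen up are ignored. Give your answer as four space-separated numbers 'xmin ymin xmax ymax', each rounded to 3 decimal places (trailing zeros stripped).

Executing turtle program step by step:
Start: pos=(0,0), heading=0, pen down
FD 14: (0,0) -> (14,0) [heading=0, draw]
PU: pen up
RT 180: heading 0 -> 180
REPEAT 2 [
  -- iteration 1/2 --
  PD: pen down
  RT 90: heading 180 -> 90
  REPEAT 2 [
    -- iteration 1/2 --
    LT 180: heading 90 -> 270
    RT 45: heading 270 -> 225
    -- iteration 2/2 --
    LT 180: heading 225 -> 45
    RT 45: heading 45 -> 0
  ]
  -- iteration 2/2 --
  PD: pen down
  RT 90: heading 0 -> 270
  REPEAT 2 [
    -- iteration 1/2 --
    LT 180: heading 270 -> 90
    RT 45: heading 90 -> 45
    -- iteration 2/2 --
    LT 180: heading 45 -> 225
    RT 45: heading 225 -> 180
  ]
]
FD 4: (14,0) -> (10,0) [heading=180, draw]
FD 10: (10,0) -> (0,0) [heading=180, draw]
RT 180: heading 180 -> 0
Final: pos=(0,0), heading=0, 3 segment(s) drawn

Segment endpoints: x in {0, 10, 14}, y in {0, 0, 0}
xmin=0, ymin=0, xmax=14, ymax=0

Answer: 0 0 14 0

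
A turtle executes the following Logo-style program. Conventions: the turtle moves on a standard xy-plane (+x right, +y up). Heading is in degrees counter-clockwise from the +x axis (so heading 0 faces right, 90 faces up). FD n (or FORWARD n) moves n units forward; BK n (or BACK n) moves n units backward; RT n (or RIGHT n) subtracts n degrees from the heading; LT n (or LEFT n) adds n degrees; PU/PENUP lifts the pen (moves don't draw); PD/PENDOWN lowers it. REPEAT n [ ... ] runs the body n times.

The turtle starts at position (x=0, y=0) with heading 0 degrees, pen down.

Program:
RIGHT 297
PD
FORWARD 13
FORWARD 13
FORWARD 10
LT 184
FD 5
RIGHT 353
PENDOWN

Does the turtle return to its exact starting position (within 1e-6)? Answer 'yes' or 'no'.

Executing turtle program step by step:
Start: pos=(0,0), heading=0, pen down
RT 297: heading 0 -> 63
PD: pen down
FD 13: (0,0) -> (5.902,11.583) [heading=63, draw]
FD 13: (5.902,11.583) -> (11.804,23.166) [heading=63, draw]
FD 10: (11.804,23.166) -> (16.344,32.076) [heading=63, draw]
LT 184: heading 63 -> 247
FD 5: (16.344,32.076) -> (14.39,27.474) [heading=247, draw]
RT 353: heading 247 -> 254
PD: pen down
Final: pos=(14.39,27.474), heading=254, 4 segment(s) drawn

Start position: (0, 0)
Final position: (14.39, 27.474)
Distance = 31.014; >= 1e-6 -> NOT closed

Answer: no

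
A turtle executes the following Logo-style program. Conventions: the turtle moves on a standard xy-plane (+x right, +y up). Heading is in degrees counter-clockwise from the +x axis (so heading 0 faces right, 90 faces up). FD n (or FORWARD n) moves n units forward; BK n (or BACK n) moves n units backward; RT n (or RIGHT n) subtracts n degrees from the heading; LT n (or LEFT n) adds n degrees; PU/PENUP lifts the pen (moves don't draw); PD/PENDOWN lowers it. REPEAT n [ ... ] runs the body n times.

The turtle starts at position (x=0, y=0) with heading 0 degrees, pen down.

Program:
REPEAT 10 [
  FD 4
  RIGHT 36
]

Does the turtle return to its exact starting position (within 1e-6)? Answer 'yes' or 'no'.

Executing turtle program step by step:
Start: pos=(0,0), heading=0, pen down
REPEAT 10 [
  -- iteration 1/10 --
  FD 4: (0,0) -> (4,0) [heading=0, draw]
  RT 36: heading 0 -> 324
  -- iteration 2/10 --
  FD 4: (4,0) -> (7.236,-2.351) [heading=324, draw]
  RT 36: heading 324 -> 288
  -- iteration 3/10 --
  FD 4: (7.236,-2.351) -> (8.472,-6.155) [heading=288, draw]
  RT 36: heading 288 -> 252
  -- iteration 4/10 --
  FD 4: (8.472,-6.155) -> (7.236,-9.96) [heading=252, draw]
  RT 36: heading 252 -> 216
  -- iteration 5/10 --
  FD 4: (7.236,-9.96) -> (4,-12.311) [heading=216, draw]
  RT 36: heading 216 -> 180
  -- iteration 6/10 --
  FD 4: (4,-12.311) -> (0,-12.311) [heading=180, draw]
  RT 36: heading 180 -> 144
  -- iteration 7/10 --
  FD 4: (0,-12.311) -> (-3.236,-9.96) [heading=144, draw]
  RT 36: heading 144 -> 108
  -- iteration 8/10 --
  FD 4: (-3.236,-9.96) -> (-4.472,-6.155) [heading=108, draw]
  RT 36: heading 108 -> 72
  -- iteration 9/10 --
  FD 4: (-4.472,-6.155) -> (-3.236,-2.351) [heading=72, draw]
  RT 36: heading 72 -> 36
  -- iteration 10/10 --
  FD 4: (-3.236,-2.351) -> (0,0) [heading=36, draw]
  RT 36: heading 36 -> 0
]
Final: pos=(0,0), heading=0, 10 segment(s) drawn

Start position: (0, 0)
Final position: (0, 0)
Distance = 0; < 1e-6 -> CLOSED

Answer: yes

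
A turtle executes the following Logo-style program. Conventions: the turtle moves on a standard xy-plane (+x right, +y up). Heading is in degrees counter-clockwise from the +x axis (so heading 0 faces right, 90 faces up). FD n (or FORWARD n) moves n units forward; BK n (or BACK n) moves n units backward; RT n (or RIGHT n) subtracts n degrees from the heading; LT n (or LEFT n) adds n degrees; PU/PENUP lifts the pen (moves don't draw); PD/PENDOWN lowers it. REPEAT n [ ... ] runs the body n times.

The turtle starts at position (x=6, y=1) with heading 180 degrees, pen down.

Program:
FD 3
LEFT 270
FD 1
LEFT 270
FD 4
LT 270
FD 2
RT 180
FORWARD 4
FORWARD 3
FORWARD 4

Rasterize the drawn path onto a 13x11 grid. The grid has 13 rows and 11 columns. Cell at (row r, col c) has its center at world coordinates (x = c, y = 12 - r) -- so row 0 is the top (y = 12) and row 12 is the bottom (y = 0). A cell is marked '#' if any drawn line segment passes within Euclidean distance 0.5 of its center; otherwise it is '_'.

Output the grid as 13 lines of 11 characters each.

Answer: ___________
_______#___
_______#___
_______#___
_______#___
_______#___
_______#___
_______#___
_______#___
_______#___
___#####___
___#####___
_______#___

Derivation:
Segment 0: (6,1) -> (3,1)
Segment 1: (3,1) -> (3,2)
Segment 2: (3,2) -> (7,2)
Segment 3: (7,2) -> (7,-0)
Segment 4: (7,-0) -> (7,4)
Segment 5: (7,4) -> (7,7)
Segment 6: (7,7) -> (7,11)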